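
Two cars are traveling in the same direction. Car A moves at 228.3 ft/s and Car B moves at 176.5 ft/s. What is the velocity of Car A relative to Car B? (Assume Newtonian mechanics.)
v_rel = v_A - v_B = 228.3 - 176.5 = 51.8 ft/s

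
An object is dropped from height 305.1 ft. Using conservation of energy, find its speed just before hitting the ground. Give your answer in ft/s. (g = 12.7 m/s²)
mgh = ½mv² → v = √(2gh) = √(2×12.7×92.99) = 48.6 m/s = 159.5 ft/s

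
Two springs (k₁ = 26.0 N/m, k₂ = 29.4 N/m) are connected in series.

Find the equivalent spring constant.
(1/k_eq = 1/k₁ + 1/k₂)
1/k_eq = 1/26.0 + 1/29.4 = 0.072475; k_eq = 13.8 N/m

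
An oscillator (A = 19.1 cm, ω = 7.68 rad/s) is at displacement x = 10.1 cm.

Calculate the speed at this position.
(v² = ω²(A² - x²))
v = ω√(A² − x²) = 7.68×√(0.191² − 0.101²) = 1.245 m/s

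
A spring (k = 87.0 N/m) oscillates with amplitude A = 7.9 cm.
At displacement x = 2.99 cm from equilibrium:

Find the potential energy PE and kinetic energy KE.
E_total = ½kA² = ½×87.0×(0.079)² = 0.2715 J
PE = ½kx² = ½×87.0×(0.0299)² = 0.03889 J
KE = E_total − PE = 0.2326 J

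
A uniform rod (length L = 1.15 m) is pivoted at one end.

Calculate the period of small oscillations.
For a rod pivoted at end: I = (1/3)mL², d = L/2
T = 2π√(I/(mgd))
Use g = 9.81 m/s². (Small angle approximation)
I/m = (1/3)L² = 0.4408 m²; d = L/2 = 0.575 m
T = 2π√(I/(mgd)) = 2π√(0.4408/(9.81×0.575)) = 1.757 s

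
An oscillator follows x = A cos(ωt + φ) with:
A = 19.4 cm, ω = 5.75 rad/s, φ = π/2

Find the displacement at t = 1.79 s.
x = A cos(ωt + φ) = 19.4×cos(5.75×1.79 + π/2) = 14.8 cm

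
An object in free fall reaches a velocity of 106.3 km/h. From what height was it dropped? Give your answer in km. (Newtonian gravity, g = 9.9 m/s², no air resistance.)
h = v²/(2g) (with unit conversion) = 0.04403 km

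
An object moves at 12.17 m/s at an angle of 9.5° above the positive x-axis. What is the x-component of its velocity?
vₓ = v cos(θ) = 12.17 × cos(9.5°) = 12.0 m/s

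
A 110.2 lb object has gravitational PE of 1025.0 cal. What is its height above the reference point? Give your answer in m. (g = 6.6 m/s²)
PE = mgh → h = PE/(mg) = 4289 J / (49.99 kg × 6.6 m/s²) = 13 m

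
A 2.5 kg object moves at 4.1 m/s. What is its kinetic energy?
KE = ½mv² = ½×2.5×4.1² = 21.0125 J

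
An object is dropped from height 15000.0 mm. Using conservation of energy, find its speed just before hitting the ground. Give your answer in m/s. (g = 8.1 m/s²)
mgh = ½mv² → v = √(2gh) = √(2×8.1×15) = 15.59 m/s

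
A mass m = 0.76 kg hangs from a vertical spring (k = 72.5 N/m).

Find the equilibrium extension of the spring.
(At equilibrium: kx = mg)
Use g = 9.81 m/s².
x_eq = mg/k = 0.76×9.81/72.5 = 0.1028 m = 10.28 cm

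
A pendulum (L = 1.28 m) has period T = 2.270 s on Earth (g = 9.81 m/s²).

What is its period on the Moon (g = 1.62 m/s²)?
T = 2π√(L/g), so T_moon/T_earth = √(g_earth/g_moon)
T_moon = 2π√(1.28/1.62) = 5.585 s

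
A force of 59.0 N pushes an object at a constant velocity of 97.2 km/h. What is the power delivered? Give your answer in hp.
P = Fv = 59 N × 27 m/s = 1593 W = 2.136 hp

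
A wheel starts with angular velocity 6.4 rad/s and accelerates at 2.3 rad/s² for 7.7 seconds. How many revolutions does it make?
θ = ω₀t + ½αt² = 6.4×7.7 + ½×2.3×7.7² = 117.46 rad
Revolutions = θ/(2π) = 117.46/(2π) = 18.69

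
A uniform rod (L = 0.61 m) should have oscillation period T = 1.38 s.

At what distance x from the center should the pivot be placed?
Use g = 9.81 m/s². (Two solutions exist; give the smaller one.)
T = 2π√((L²/12 + x²)/(gx)). Let c = T²g/(4π²) = 0.4732.
x² − cx + L²/12 = 0 → x = (c − √(c² − L²/3))/2 = 0.07857 m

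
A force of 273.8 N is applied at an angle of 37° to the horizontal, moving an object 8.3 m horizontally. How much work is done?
W = Fd cosθ = 273.8×8.3×cos(37°) = 1814.9 J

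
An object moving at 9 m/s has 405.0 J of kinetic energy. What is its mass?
KE = ½mv² → m = 2KE/v² = 2×405.0/9² = 10.0 kg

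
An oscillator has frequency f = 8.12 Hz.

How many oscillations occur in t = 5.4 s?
n = f×t = 8.12×5.4 = 43.85 oscillations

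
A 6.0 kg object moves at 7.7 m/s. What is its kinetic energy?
KE = ½mv² = ½×6.0×7.7² = 177.87 J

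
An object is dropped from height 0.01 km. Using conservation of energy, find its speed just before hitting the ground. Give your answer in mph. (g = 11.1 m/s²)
mgh = ½mv² → v = √(2gh) = √(2×11.1×10) = 14.9 m/s = 33.33 mph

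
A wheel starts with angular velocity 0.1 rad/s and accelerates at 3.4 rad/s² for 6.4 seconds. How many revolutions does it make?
θ = ω₀t + ½αt² = 0.1×6.4 + ½×3.4×6.4² = 70.27 rad
Revolutions = θ/(2π) = 70.27/(2π) = 11.18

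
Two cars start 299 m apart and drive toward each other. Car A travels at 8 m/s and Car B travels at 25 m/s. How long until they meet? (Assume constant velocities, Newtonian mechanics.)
Combined speed: v_combined = 8 + 25 = 33 m/s
Time to meet: t = d/33 = 299/33 = 9.06 s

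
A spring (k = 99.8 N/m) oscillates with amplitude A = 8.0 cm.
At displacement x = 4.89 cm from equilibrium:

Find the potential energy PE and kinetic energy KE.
E_total = ½kA² = ½×99.8×(0.08)² = 0.3194 J
PE = ½kx² = ½×99.8×(0.0489)² = 0.1193 J
KE = E_total − PE = 0.2 J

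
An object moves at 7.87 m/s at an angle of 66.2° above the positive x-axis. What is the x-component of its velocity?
vₓ = v cos(θ) = 7.87 × cos(66.2°) = 3.18 m/s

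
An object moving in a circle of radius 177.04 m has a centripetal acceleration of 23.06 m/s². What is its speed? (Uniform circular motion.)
v = √(a_c × r) = √(23.06 × 177.04) = 63.89 m/s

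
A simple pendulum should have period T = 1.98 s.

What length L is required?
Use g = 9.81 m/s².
T = 2π√(L/g) → L = g(T/2π)² = 9.81×(1.98/2π)² = 0.9742 m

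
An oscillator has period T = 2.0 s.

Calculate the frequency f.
f = 1/T = 1/2.0 = 0.5 Hz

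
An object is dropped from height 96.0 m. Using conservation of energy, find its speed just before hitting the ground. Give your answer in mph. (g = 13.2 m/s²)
mgh = ½mv² → v = √(2gh) = √(2×13.2×96) = 50.34 m/s = 112.6 mph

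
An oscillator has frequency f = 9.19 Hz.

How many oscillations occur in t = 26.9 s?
n = f×t = 9.19×26.9 = 247.2 oscillations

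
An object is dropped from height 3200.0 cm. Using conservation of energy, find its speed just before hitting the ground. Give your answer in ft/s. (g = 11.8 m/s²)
mgh = ½mv² → v = √(2gh) = √(2×11.8×32) = 27.48 m/s = 90.16 ft/s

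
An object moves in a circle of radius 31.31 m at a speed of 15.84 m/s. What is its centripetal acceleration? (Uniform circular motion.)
a_c = v²/r = 15.84²/31.31 = 250.906/31.31 = 8.01 m/s²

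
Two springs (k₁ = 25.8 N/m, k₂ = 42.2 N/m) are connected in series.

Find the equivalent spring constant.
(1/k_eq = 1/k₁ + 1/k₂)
1/k_eq = 1/25.8 + 1/42.2 = 0.062456; k_eq = 16.01 N/m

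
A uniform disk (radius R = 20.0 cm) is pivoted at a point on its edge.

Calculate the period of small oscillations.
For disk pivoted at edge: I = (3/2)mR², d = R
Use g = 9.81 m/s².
I/m = (3/2)R² = 0.06 m²; d = R = 0.2 m
T = 2π√((3/2)R²/(gR)) = 2π√(3R/(2g)) = 1.099 s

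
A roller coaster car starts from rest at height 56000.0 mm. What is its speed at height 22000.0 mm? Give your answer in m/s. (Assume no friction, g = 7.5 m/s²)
mgh₁ = ½mv₂² + mgh₂ → v₂ = √(2g(h₁−h₂)) = √(2×7.5×(56−22)) = 22.58 m/s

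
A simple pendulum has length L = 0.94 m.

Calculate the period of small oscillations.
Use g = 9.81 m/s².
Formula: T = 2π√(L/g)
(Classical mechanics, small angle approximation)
T = 2π√(L/g) = 2π√(0.94/9.81) = 1.945 s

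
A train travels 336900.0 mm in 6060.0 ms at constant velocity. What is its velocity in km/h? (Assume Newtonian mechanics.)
v = d/t (with unit conversion) = 200.1 km/h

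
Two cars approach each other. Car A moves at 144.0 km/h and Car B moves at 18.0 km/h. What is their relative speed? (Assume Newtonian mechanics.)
v_rel = v_A + v_B = 144.0 + 18.0 = 162.0 km/h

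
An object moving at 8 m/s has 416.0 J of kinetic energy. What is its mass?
KE = ½mv² → m = 2KE/v² = 2×416.0/8² = 13.0 kg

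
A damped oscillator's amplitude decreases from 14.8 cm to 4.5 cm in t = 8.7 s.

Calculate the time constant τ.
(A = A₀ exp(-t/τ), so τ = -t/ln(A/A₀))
A/A₀ = 4.5/14.8 = 0.3041; ln(A/A₀) = -1.191
τ = −t/ln(A/A₀) = −8.7/-1.191 = 7.308 s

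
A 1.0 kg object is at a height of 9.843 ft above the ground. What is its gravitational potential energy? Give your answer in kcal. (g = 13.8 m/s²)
PE = mgh = 1 kg × 13.8 m/s² × 3 m = 41.4 J = 0.009895 kcal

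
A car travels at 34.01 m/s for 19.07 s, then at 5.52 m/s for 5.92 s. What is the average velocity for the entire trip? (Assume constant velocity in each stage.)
d₁ = v₁t₁ = 34.01 × 19.07 = 648.571 m
d₂ = v₂t₂ = 5.52 × 5.92 = 32.6784 m
d_total = 681.25 m, t_total = 24.99 s
v_avg = d_total/t_total = 681.25/24.99 = 27.26 m/s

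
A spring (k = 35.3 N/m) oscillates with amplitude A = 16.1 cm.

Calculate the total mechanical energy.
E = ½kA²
E = ½kA² = ½×35.3×(0.161)² = 0.4575 J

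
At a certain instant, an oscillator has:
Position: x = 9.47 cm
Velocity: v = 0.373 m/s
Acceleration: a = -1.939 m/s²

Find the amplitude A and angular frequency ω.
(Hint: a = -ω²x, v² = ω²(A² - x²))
a = −ω²x → ω = √(|a|/x) = √(1.939/0.0947) = 4.525 rad/s
v² = ω²(A² − x²) → A = √(x² + v²/ω²) = √(0.0947² + 0.373²/4.525²) = 0.1256 m = 12.56 cm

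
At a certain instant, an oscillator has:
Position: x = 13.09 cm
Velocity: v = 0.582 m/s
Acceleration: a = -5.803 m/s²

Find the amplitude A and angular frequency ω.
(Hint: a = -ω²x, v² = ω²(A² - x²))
a = −ω²x → ω = √(|a|/x) = √(5.803/0.1309) = 6.658 rad/s
v² = ω²(A² − x²) → A = √(x² + v²/ω²) = √(0.1309² + 0.582²/6.658²) = 0.1574 m = 15.74 cm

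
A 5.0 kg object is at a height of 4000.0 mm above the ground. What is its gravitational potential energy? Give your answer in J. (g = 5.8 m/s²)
PE = mgh = 5 kg × 5.8 m/s² × 4 m = 116 J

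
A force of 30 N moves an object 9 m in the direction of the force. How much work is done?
W = Fd = 30×9 = 270.0 J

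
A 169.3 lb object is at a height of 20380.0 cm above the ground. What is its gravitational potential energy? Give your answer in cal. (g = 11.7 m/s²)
PE = mgh = 76.79 kg × 11.7 m/s² × 203.8 m = 1.831e+05 J = 43760.0 cal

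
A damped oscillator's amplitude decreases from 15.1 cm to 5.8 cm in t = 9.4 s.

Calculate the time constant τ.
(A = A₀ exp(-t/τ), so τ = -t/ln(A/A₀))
A/A₀ = 5.8/15.1 = 0.3841; ln(A/A₀) = -0.9568
τ = −t/ln(A/A₀) = −9.4/-0.9568 = 9.824 s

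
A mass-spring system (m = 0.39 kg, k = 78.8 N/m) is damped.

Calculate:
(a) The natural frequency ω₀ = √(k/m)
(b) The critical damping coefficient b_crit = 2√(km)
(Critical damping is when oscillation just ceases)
ω₀ = √(k/m) = √(78.8/0.39) = 14.21 rad/s
b_crit = 2√(km) = 2√(78.8×0.39) = 11.09 kg/s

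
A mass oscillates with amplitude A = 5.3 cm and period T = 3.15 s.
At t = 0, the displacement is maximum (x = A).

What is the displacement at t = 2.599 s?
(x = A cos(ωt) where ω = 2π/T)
ω = 2π/T = 2π/3.15 = 1.995 rad/s
x = A cos(ωt) = 5.3×cos(1.995×2.599) = 2.409 cm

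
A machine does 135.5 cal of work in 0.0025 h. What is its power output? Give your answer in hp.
P = W/t = 566.9 J / 9 s = 62.99 W = 0.08447 hp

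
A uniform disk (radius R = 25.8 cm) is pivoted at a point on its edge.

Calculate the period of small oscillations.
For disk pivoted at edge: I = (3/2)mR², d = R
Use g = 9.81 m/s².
I/m = (3/2)R² = 0.09985 m²; d = R = 0.258 m
T = 2π√((3/2)R²/(gR)) = 2π√(3R/(2g)) = 1.248 s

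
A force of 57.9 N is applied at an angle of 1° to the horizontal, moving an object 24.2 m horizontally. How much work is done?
W = Fd cosθ = 57.9×24.2×cos(1°) = 1401.0 J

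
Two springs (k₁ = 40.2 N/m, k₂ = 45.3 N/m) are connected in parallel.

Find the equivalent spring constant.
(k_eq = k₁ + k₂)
k_eq = k₁ + k₂ = 40.2 + 45.3 = 85.5 N/m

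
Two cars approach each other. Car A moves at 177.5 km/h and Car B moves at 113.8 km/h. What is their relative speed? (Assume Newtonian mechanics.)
v_rel = v_A + v_B = 177.5 + 113.8 = 291.3 km/h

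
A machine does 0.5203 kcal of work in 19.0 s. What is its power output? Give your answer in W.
P = W/t = 2177 J / 19 s = 114.6 W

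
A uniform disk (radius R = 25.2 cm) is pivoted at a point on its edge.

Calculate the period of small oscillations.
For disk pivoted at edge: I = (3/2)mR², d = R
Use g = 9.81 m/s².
I/m = (3/2)R² = 0.09526 m²; d = R = 0.252 m
T = 2π√((3/2)R²/(gR)) = 2π√(3R/(2g)) = 1.233 s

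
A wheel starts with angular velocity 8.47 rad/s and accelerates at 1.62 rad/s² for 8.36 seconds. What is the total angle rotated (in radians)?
θ = ω₀t + ½αt² = 8.47×8.36 + ½×1.62×8.36² = 127.42 rad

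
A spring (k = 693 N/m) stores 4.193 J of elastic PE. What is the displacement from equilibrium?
PE = ½kx² → x = √(2PE/k) = √(2×4.193/693) = 0.11 m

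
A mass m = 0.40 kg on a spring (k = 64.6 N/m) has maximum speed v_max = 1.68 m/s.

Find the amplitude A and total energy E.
½mv²_max = ½kA² → A = v_max√(m/k) = 1.68×√(0.4/64.6) = 0.1322 m = 13.22 cm
E = ½mv²_max = ½×0.4×1.68² = 0.5645 J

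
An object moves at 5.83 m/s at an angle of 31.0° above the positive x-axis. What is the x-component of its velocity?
vₓ = v cos(θ) = 5.83 × cos(31.0°) = 5.0 m/s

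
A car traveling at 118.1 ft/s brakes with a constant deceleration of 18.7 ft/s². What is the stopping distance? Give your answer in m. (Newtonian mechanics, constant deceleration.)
d = v₀² / (2a) (with unit conversion) = 113.7 m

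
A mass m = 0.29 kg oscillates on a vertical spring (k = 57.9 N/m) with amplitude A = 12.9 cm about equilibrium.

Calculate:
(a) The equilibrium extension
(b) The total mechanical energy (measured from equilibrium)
x_eq = mg/k = 0.29×9.81/57.9 = 0.04913 m = 4.913 cm
E = ½kA² = ½×57.9×(0.129)² = 0.4818 J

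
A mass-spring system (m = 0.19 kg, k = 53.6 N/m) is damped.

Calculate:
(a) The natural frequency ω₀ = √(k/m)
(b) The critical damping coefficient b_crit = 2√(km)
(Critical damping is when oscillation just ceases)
ω₀ = √(k/m) = √(53.6/0.19) = 16.8 rad/s
b_crit = 2√(km) = 2√(53.6×0.19) = 6.382 kg/s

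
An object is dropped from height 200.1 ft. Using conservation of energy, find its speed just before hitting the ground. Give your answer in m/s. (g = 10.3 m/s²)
mgh = ½mv² → v = √(2gh) = √(2×10.3×60.99) = 35.45 m/s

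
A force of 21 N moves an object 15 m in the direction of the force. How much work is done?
W = Fd = 21×15 = 315.0 J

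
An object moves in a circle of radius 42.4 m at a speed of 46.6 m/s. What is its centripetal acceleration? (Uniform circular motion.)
a_c = v²/r = 46.6²/42.4 = 2171.56/42.4 = 51.22 m/s²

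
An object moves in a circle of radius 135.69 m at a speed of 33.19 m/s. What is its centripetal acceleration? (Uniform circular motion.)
a_c = v²/r = 33.19²/135.69 = 1101.58/135.69 = 8.12 m/s²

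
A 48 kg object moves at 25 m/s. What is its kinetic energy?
KE = ½mv² = ½×48×25² = 15000.0 J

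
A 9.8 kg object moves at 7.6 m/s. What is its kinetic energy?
KE = ½mv² = ½×9.8×7.6² = 283.024 J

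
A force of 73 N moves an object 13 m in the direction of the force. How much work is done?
W = Fd = 73×13 = 949.0 J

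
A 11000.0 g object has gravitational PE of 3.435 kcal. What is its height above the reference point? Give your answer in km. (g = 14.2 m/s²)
PE = mgh → h = PE/(mg) = 1.437e+04 J / (11 kg × 14.2 m/s²) = 92.01 m = 0.09201 km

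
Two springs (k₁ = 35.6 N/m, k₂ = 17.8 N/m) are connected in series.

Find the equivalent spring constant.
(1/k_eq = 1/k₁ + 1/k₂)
1/k_eq = 1/35.6 + 1/17.8 = 0.08427; k_eq = 11.87 N/m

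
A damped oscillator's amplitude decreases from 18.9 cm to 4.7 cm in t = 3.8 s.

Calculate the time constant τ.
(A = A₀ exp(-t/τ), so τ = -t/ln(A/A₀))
A/A₀ = 4.7/18.9 = 0.2487; ln(A/A₀) = -1.392
τ = −t/ln(A/A₀) = −3.8/-1.392 = 2.731 s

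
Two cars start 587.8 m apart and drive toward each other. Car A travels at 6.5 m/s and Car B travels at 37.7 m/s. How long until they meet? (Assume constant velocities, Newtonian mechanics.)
Combined speed: v_combined = 6.5 + 37.7 = 44.2 m/s
Time to meet: t = d/44.2 = 587.8/44.2 = 13.3 s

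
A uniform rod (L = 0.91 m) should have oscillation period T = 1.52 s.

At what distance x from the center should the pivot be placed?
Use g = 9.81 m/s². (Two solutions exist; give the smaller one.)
T = 2π√((L²/12 + x²)/(gx)). Let c = T²g/(4π²) = 0.5741.
x² − cx + L²/12 = 0 → x = (c − √(c² − L²/3))/2 = 0.1713 m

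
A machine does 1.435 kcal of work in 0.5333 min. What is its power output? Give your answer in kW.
P = W/t = 6004 J / 32 s = 187.6 W = 0.1876 kW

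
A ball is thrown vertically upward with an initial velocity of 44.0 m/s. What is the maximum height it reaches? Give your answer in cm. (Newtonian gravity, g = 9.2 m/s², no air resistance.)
h_max = v₀²/(2g) (with unit conversion) = 10520.0 cm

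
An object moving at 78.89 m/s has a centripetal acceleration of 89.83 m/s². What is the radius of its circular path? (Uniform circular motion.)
r = v²/a_c = 78.89²/89.83 = 69.28 m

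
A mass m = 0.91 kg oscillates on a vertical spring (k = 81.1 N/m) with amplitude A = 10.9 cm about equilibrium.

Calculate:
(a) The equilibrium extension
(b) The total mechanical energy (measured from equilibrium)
x_eq = mg/k = 0.91×9.81/81.1 = 0.1101 m = 11.01 cm
E = ½kA² = ½×81.1×(0.109)² = 0.4818 J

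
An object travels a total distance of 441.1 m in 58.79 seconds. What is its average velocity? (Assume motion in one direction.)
v_avg = Δd / Δt = 441.1 / 58.79 = 7.5 m/s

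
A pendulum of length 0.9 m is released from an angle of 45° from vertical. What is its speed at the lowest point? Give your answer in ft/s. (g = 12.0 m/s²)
h = L(1 − cosθ) = 0.9×(1 − cos45°) = 0.2636 m
v = √(2gh) = √(2×12.0×0.2636) = 2.515 m/s = 8.252 ft/s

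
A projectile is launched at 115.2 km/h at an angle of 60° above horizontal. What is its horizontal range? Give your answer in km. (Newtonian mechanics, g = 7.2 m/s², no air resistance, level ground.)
R = v₀² sin(2θ) / g (with unit conversion) = 0.1232 km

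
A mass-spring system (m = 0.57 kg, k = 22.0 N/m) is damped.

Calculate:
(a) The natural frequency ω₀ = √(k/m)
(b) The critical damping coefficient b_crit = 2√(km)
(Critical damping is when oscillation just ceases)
ω₀ = √(k/m) = √(22.0/0.57) = 6.213 rad/s
b_crit = 2√(km) = 2√(22.0×0.57) = 7.082 kg/s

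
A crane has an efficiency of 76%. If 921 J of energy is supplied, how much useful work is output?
W_out = η × W_in = 0.76 × 921 = 699.96 J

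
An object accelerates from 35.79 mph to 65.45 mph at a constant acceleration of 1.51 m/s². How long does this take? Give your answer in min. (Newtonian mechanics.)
t = (v - v₀)/a (with unit conversion) = 0.1463 min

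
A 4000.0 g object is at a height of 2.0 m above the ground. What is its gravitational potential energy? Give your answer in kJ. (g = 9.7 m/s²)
PE = mgh = 4 kg × 9.7 m/s² × 2 m = 77.6 J = 0.0776 kJ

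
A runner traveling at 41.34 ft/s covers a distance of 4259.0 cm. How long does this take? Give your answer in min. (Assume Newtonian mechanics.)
t = d/v (with unit conversion) = 0.05633 min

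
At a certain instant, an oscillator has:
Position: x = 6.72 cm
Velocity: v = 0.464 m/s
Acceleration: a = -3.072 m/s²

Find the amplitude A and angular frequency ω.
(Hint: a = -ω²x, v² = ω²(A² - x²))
a = −ω²x → ω = √(|a|/x) = √(3.072/0.0672) = 6.761 rad/s
v² = ω²(A² − x²) → A = √(x² + v²/ω²) = √(0.0672² + 0.464²/6.761²) = 0.09605 m = 9.605 cm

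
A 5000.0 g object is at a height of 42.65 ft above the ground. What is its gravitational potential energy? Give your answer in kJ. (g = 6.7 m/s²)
PE = mgh = 5 kg × 6.7 m/s² × 13 m = 435.5 J = 0.4355 kJ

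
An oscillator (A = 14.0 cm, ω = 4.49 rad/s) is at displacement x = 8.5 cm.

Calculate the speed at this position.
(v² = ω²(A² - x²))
v = ω√(A² − x²) = 4.49×√(0.14² − 0.085²) = 0.4995 m/s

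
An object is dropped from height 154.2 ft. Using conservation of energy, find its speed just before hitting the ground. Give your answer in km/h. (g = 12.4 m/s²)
mgh = ½mv² → v = √(2gh) = √(2×12.4×47) = 34.14 m/s = 122.9 km/h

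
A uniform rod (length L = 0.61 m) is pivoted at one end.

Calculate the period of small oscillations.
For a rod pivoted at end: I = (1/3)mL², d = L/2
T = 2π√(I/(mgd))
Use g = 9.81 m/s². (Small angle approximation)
I/m = (1/3)L² = 0.124 m²; d = L/2 = 0.305 m
T = 2π√(I/(mgd)) = 2π√(0.124/(9.81×0.305)) = 1.279 s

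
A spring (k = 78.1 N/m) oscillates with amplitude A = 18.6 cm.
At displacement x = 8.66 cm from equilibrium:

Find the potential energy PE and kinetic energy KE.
E_total = ½kA² = ½×78.1×(0.186)² = 1.351 J
PE = ½kx² = ½×78.1×(0.0866)² = 0.2929 J
KE = E_total − PE = 1.058 J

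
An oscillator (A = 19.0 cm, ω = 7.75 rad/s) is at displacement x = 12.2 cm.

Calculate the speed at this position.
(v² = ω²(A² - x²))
v = ω√(A² − x²) = 7.75×√(0.19² − 0.122²) = 1.129 m/s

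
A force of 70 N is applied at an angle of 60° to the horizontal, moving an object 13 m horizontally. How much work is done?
W = Fd cosθ = 70×13×cos(60°) = 455.0 J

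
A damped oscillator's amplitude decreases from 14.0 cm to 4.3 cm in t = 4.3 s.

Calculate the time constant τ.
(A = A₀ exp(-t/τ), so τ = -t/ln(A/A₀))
A/A₀ = 4.3/14.0 = 0.3071; ln(A/A₀) = -1.18
τ = −t/ln(A/A₀) = −4.3/-1.18 = 3.643 s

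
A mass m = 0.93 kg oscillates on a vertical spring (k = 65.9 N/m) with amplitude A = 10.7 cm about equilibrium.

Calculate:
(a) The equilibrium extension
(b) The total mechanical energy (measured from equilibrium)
x_eq = mg/k = 0.93×9.81/65.9 = 0.1384 m = 13.84 cm
E = ½kA² = ½×65.9×(0.107)² = 0.3772 J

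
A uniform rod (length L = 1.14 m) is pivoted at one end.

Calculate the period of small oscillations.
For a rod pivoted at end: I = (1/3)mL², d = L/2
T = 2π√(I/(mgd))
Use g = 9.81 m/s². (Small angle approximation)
I/m = (1/3)L² = 0.4332 m²; d = L/2 = 0.57 m
T = 2π√(I/(mgd)) = 2π√(0.4332/(9.81×0.57)) = 1.749 s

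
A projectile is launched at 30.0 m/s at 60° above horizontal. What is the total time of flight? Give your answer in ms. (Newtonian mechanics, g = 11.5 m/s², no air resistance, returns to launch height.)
T = 2v₀sin(θ)/g (with unit conversion) = 4518.0 ms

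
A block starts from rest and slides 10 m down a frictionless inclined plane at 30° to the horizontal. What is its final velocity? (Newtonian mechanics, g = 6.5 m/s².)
a = g sin(θ) = 6.5 × sin(30°) = 3.25 m/s²
v = √(2ad) = √(2 × 3.25 × 10) = 8.06 m/s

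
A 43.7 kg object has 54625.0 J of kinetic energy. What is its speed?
KE = ½mv² → v = √(2KE/m) = √(2×54625.0/43.7) = 50.0 m/s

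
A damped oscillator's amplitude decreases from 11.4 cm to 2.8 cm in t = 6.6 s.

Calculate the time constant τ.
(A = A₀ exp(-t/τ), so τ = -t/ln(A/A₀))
A/A₀ = 2.8/11.4 = 0.2456; ln(A/A₀) = -1.404
τ = −t/ln(A/A₀) = −6.6/-1.404 = 4.701 s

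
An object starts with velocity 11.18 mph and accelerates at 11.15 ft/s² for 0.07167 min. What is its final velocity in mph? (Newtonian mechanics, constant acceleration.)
v = v₀ + at (with unit conversion) = 43.87 mph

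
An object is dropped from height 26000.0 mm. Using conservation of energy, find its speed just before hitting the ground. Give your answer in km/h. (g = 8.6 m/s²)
mgh = ½mv² → v = √(2gh) = √(2×8.6×26) = 21.15 m/s = 76.13 km/h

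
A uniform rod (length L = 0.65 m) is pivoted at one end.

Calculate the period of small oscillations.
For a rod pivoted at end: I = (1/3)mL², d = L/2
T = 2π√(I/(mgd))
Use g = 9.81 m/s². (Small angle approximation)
I/m = (1/3)L² = 0.1408 m²; d = L/2 = 0.325 m
T = 2π√(I/(mgd)) = 2π√(0.1408/(9.81×0.325)) = 1.321 s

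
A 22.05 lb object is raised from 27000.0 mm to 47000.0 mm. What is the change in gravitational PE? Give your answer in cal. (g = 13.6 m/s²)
ΔPE = mg(h₂ − h₁) = 10 kg × 13.6 m/s² × (47 − 27) m = 2720 J = 650.2 cal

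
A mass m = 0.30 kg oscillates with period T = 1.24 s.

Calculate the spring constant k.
T = 2π√(m/k) → k = m(2π/T)² = 0.3×(2π/1.24)² = 7.703 N/m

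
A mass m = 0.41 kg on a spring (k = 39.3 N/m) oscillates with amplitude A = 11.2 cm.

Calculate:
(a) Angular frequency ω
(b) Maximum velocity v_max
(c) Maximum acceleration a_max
ω = √(k/m) = √(39.3/0.41) = 9.79 rad/s
v_max = ωA = 9.79×0.112 = 1.097 m/s
a_max = ω²A = 9.79²×0.112 = 10.74 m/s²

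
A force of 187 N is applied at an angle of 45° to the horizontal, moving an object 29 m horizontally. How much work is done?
W = Fd cosθ = 187×29×cos(45°) = 3834.6 J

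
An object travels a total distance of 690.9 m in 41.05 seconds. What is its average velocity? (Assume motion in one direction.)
v_avg = Δd / Δt = 690.9 / 41.05 = 16.83 m/s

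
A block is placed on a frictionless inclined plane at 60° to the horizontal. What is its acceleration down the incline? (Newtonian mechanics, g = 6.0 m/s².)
a = g sin(θ) = 6.0 × sin(60°) = 6.0 × 0.866 = 5.2 m/s²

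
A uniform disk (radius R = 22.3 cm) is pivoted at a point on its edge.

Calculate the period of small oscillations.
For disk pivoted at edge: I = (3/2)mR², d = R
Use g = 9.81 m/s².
I/m = (3/2)R² = 0.07459 m²; d = R = 0.223 m
T = 2π√((3/2)R²/(gR)) = 2π√(3R/(2g)) = 1.16 s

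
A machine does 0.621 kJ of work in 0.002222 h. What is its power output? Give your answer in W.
P = W/t = 621 J / 7.999 s = 77.63 W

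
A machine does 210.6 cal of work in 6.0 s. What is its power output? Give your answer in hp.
P = W/t = 881.2 J / 6 s = 146.9 W = 0.1969 hp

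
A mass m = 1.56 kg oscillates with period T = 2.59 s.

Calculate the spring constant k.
T = 2π√(m/k) → k = m(2π/T)² = 1.56×(2π/2.59)² = 9.181 N/m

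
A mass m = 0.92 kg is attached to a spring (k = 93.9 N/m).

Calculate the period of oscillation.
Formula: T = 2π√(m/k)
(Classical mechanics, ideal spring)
T = 2π√(m/k) = 2π√(0.92/93.9) = 0.6219 s; f = 1/T = 1.608 Hz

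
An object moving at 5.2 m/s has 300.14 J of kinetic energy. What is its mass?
KE = ½mv² → m = 2KE/v² = 2×300.14/5.2² = 22.2 kg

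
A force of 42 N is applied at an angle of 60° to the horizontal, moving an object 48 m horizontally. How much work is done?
W = Fd cosθ = 42×48×cos(60°) = 1008.0 J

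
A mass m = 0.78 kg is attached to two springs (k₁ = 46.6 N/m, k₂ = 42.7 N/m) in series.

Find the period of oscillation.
k_eq = k₁k₂/(k₁+k₂) = 22.28 N/m
T = 2π√(m/k_eq) = 2π√(0.78/22.28) = 1.176 s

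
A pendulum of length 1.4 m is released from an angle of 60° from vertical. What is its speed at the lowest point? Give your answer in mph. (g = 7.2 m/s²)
h = L(1 − cosθ) = 1.4×(1 − cos60°) = 0.7 m
v = √(2gh) = √(2×7.2×0.7) = 3.175 m/s = 7.102 mph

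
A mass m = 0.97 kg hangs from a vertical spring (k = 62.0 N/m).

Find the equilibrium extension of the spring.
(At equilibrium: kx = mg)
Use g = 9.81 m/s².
x_eq = mg/k = 0.97×9.81/62.0 = 0.1535 m = 15.35 cm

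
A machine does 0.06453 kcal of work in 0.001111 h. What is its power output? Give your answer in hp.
P = W/t = 270 J / 4 s = 67.51 W = 0.09053 hp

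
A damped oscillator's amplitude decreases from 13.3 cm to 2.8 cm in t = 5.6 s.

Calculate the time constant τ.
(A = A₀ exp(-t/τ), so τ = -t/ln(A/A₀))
A/A₀ = 2.8/13.3 = 0.2105; ln(A/A₀) = -1.558
τ = −t/ln(A/A₀) = −5.6/-1.558 = 3.594 s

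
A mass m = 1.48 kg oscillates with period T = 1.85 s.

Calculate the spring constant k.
T = 2π√(m/k) → k = m(2π/T)² = 1.48×(2π/1.85)² = 17.07 N/m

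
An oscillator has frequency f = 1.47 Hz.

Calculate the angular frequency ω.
ω = 2πf = 2π×1.47 = 9.236 rad/s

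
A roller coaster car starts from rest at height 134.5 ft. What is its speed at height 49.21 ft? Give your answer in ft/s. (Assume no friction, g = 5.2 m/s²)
mgh₁ = ½mv₂² + mgh₂ → v₂ = √(2g(h₁−h₂)) = √(2×5.2×(41−15)) = 16.44 m/s = 53.95 ft/s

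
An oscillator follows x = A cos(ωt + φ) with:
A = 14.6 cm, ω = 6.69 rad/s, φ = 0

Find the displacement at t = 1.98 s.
x = A cos(ωt + φ) = 14.6×cos(6.69×1.98 + 0) = 11.35 cm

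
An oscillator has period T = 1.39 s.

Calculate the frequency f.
f = 1/T = 1/1.39 = 0.7194 Hz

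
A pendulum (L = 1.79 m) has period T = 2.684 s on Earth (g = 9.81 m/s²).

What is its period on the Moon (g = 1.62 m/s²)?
T = 2π√(L/g), so T_moon/T_earth = √(g_earth/g_moon)
T_moon = 2π√(1.79/1.62) = 6.605 s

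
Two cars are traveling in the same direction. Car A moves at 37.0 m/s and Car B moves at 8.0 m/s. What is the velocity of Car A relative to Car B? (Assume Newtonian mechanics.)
v_rel = v_A - v_B = 37.0 - 8.0 = 29.0 m/s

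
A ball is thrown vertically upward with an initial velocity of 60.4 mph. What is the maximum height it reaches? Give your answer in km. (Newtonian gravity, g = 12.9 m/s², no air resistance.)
h_max = v₀²/(2g) (with unit conversion) = 0.02826 km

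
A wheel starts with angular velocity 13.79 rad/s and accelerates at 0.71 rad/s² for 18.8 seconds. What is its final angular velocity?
ω = ω₀ + αt = 13.79 + 0.71 × 18.8 = 27.14 rad/s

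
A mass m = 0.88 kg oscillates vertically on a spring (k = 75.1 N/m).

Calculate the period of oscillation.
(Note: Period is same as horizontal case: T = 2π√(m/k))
T = 2π√(m/k) = 2π√(0.88/75.1) = 0.6801 s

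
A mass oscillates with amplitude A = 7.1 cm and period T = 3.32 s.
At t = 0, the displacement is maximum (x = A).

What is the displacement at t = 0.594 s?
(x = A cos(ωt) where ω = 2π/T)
ω = 2π/T = 2π/3.32 = 1.893 rad/s
x = A cos(ωt) = 7.1×cos(1.893×0.594) = 3.067 cm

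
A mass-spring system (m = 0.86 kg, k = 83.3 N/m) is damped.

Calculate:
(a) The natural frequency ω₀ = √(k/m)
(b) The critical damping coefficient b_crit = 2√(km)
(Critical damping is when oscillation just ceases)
ω₀ = √(k/m) = √(83.3/0.86) = 9.842 rad/s
b_crit = 2√(km) = 2√(83.3×0.86) = 16.93 kg/s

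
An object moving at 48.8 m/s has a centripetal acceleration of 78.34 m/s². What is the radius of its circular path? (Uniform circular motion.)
r = v²/a_c = 48.8²/78.34 = 30.4 m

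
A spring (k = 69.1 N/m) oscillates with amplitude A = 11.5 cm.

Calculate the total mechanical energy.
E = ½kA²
E = ½kA² = ½×69.1×(0.115)² = 0.4569 J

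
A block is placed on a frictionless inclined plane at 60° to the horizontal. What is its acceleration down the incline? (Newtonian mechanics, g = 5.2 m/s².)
a = g sin(θ) = 5.2 × sin(60°) = 5.2 × 0.866 = 4.5 m/s²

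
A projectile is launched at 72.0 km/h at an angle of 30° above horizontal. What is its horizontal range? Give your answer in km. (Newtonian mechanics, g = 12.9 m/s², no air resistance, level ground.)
R = v₀² sin(2θ) / g (with unit conversion) = 0.02685 km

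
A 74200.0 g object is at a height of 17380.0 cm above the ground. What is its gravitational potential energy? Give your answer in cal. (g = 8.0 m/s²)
PE = mgh = 74.2 kg × 8.0 m/s² × 173.8 m = 1.032e+05 J = 24660.0 cal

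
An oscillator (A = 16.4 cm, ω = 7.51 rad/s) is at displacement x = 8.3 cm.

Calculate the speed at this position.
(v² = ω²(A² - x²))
v = ω√(A² − x²) = 7.51×√(0.164² − 0.083²) = 1.062 m/s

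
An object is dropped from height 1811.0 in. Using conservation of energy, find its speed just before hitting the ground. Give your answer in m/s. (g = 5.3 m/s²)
mgh = ½mv² → v = √(2gh) = √(2×5.3×46) = 22.08 m/s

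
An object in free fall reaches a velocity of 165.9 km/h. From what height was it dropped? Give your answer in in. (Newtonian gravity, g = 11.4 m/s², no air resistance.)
h = v²/(2g) (with unit conversion) = 3667.0 in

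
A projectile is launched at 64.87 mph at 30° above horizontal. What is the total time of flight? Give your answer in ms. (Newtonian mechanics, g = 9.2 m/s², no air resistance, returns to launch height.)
T = 2v₀sin(θ)/g (with unit conversion) = 3152.0 ms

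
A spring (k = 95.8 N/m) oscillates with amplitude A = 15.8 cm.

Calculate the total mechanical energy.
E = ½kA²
E = ½kA² = ½×95.8×(0.158)² = 1.196 J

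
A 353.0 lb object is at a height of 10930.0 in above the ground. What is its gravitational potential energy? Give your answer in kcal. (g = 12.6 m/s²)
PE = mgh = 160.1 kg × 12.6 m/s² × 277.6 m = 5.601e+05 J = 133.9 kcal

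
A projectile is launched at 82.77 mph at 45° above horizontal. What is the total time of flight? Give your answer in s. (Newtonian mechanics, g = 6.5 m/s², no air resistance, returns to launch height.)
T = 2v₀sin(θ)/g (with unit conversion) = 8.05 s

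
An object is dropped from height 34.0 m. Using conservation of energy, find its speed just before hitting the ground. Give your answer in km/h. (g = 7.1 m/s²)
mgh = ½mv² → v = √(2gh) = √(2×7.1×34) = 21.97 m/s = 79.1 km/h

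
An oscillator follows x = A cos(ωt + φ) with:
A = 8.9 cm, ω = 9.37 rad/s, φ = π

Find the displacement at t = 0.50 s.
x = A cos(ωt + φ) = 8.9×cos(9.37×0.5 + π) = 0.2437 cm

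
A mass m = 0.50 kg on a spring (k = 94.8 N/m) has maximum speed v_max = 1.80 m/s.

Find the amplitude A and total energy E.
½mv²_max = ½kA² → A = v_max√(m/k) = 1.8×√(0.5/94.8) = 0.1307 m = 13.07 cm
E = ½mv²_max = ½×0.5×1.8² = 0.81 J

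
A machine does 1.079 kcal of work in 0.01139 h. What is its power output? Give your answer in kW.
P = W/t = 4515 J / 41 s = 110.1 W = 0.1101 kW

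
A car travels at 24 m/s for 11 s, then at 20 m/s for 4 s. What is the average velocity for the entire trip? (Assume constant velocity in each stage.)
d₁ = v₁t₁ = 24 × 11 = 264 m
d₂ = v₂t₂ = 20 × 4 = 80 m
d_total = 344 m, t_total = 15 s
v_avg = d_total/t_total = 344/15 = 22.93 m/s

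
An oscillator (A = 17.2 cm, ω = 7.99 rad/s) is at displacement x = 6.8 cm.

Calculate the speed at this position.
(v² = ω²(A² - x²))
v = ω√(A² − x²) = 7.99×√(0.172² − 0.068²) = 1.262 m/s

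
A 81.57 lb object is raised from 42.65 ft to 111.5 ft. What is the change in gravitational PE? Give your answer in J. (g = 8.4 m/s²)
ΔPE = mg(h₂ − h₁) = 37 kg × 8.4 m/s² × (33.99 − 13) m = 6522 J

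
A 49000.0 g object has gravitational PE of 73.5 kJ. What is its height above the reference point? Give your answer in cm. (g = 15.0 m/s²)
PE = mgh → h = PE/(mg) = 7.35e+04 J / (49 kg × 15.0 m/s²) = 100 m = 10000.0 cm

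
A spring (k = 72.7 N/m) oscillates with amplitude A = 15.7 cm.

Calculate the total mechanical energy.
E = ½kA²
E = ½kA² = ½×72.7×(0.157)² = 0.896 J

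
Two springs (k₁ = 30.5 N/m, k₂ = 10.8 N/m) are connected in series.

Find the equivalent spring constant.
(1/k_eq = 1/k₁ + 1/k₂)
1/k_eq = 1/30.5 + 1/10.8 = 0.12538; k_eq = 7.976 N/m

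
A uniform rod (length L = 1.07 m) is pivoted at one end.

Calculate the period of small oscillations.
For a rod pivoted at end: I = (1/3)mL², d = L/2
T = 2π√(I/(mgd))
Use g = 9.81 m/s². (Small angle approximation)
I/m = (1/3)L² = 0.3816 m²; d = L/2 = 0.535 m
T = 2π√(I/(mgd)) = 2π√(0.3816/(9.81×0.535)) = 1.694 s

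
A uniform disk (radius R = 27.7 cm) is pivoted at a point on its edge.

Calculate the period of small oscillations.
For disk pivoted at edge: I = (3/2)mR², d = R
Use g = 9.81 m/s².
I/m = (3/2)R² = 0.1151 m²; d = R = 0.277 m
T = 2π√((3/2)R²/(gR)) = 2π√(3R/(2g)) = 1.293 s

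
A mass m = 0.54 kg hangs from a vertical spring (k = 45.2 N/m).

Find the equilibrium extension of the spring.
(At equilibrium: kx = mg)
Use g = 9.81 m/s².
x_eq = mg/k = 0.54×9.81/45.2 = 0.1172 m = 11.72 cm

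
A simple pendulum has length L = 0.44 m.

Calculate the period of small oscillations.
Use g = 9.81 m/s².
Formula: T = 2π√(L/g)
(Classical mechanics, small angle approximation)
T = 2π√(L/g) = 2π√(0.44/9.81) = 1.331 s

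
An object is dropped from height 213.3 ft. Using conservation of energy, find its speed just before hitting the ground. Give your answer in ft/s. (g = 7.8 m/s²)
mgh = ½mv² → v = √(2gh) = √(2×7.8×65.01) = 31.85 m/s = 104.5 ft/s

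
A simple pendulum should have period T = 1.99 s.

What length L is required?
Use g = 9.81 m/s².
T = 2π√(L/g) → L = g(T/2π)² = 9.81×(1.99/2π)² = 0.984 m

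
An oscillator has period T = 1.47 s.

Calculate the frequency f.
f = 1/T = 1/1.47 = 0.6803 Hz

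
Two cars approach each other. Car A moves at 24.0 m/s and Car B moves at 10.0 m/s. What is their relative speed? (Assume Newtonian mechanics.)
v_rel = v_A + v_B = 24.0 + 10.0 = 34.0 m/s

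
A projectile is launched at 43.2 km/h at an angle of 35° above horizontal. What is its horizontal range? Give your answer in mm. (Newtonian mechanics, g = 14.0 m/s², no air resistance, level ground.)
R = v₀² sin(2θ) / g (with unit conversion) = 9665.0 mm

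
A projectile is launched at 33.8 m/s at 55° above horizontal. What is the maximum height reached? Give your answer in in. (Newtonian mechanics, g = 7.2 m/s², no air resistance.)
H = v₀²sin²(θ)/(2g) (with unit conversion) = 2096.0 in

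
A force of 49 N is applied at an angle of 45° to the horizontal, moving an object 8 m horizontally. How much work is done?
W = Fd cosθ = 49×8×cos(45°) = 277.19 J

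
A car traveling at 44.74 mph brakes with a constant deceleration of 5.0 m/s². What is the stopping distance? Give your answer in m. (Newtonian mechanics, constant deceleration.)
d = v₀² / (2a) (with unit conversion) = 40.0 m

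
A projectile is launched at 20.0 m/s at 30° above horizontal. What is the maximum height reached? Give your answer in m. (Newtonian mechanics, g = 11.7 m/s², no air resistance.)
H = v₀²sin²(θ)/(2g) = 4.274 m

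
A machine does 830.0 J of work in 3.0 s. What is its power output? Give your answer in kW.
P = W/t = 830 J / 3 s = 276.7 W = 0.2767 kW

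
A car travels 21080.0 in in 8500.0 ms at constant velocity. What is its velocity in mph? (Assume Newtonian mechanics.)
v = d/t (with unit conversion) = 140.9 mph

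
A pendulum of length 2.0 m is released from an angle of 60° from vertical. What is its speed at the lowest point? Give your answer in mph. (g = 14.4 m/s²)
h = L(1 − cosθ) = 2.0×(1 − cos60°) = 1 m
v = √(2gh) = √(2×14.4×1) = 5.367 m/s = 12.0 mph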